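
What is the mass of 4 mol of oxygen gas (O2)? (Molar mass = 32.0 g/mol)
Mass = 4 mol × 32.0 g/mol = 128 g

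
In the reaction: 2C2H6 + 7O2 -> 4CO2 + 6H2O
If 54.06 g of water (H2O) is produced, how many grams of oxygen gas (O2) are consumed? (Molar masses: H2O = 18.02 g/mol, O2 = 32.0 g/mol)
Moles of H2O = 54.06 g ÷ 18.02 g/mol = 3 mol
Mole ratio: 7 mol O2 / 6 mol H2O
Moles of O2 = 3 × (7/6) = 3.5 mol
Mass of O2 = 3.5 mol × 32.0 g/mol = 112 g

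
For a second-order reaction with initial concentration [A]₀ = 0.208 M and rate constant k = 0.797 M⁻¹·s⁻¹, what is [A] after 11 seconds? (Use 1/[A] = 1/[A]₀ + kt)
0.0737 M

1/[A] = 1/[A]₀ + k·t = 1/0.208 + (0.797)·(11) = 4.8077 + 8.7670 = 13.5747
[A] = 1/13.5747 = 0.0737 M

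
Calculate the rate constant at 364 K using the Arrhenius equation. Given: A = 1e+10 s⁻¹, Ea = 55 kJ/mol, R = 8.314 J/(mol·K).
1.28e+02 s⁻¹

k = A·exp(-Ea/(R·T)) = 1e+10·exp(-55000/(8.314·364)) = 1e+10·exp(-18.1740) = 1e+10·1.2797e-08 = 1.28e+02 s⁻¹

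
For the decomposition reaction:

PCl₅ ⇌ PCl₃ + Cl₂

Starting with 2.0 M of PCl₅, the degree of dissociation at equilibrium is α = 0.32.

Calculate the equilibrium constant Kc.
K_c = 0.3012

x = α·[A]₀ = 0.32 × 2.0 = 0.64 M dissociated.
At eq: [PCl₅] = 2.0 − 0.64 = 1.36 M; [PCl₃] = [Cl₂] = x = 0.64 M.
Kc = [PCl₃][Cl₂]/[PCl₅] = (0.64)²/1.36 = 0.3012.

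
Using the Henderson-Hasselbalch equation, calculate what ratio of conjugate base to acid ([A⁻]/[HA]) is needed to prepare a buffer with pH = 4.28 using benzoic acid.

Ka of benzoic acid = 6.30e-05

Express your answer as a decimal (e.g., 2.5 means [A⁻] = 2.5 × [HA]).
[A⁻]/[HA] = 1.200

pKa = −log(6.30e-05) = 4.2007. pH = pKa + log([A⁻]/[HA]). 4.28 = 4.2007 + log(ratio). log(ratio) = 4.28 − 4.2007 = 0.0793. ratio = 10^(0.0793) = 1.200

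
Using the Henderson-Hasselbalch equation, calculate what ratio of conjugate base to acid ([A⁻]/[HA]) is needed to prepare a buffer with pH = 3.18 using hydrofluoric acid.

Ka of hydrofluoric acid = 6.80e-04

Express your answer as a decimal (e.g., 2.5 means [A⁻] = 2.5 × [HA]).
[A⁻]/[HA] = 1.029

pKa = −log(6.80e-04) = 3.1675. pH = pKa + log([A⁻]/[HA]). 3.18 = 3.1675 + log(ratio). log(ratio) = 3.18 − 3.1675 = 0.0125. ratio = 10^(0.0125) = 1.029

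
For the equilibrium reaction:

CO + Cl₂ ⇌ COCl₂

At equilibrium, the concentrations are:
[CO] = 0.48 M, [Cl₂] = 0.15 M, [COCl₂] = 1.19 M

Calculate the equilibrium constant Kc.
K_c = 16.5278

Kc = ([COCl₂]) / ([CO] × [Cl₂])
   = ((1.19)) / ((0.48)·(0.15))
   = 1.19 / 0.072 = 16.5278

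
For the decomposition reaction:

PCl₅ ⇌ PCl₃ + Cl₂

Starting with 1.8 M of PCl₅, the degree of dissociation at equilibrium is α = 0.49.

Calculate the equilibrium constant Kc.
K_c = 0.8474

x = α·[A]₀ = 0.49 × 1.8 = 0.882 M dissociated.
At eq: [PCl₅] = 1.8 − 0.882 = 0.918 M; [PCl₃] = [Cl₂] = x = 0.882 M.
Kc = [PCl₃][Cl₂]/[PCl₅] = (0.882)²/0.918 = 0.8474.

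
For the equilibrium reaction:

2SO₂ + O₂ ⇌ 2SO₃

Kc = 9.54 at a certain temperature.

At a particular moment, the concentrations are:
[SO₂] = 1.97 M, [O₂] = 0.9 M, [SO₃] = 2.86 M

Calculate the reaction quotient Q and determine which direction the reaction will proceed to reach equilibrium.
Q = 2.342, Q < K, reaction proceeds forward (toward products)

Q = ([SO₃]^2) / ([SO₂]^2 × [O₂])
  = ((2.86)^2) / ((1.97)^2·(0.9)) = 8.1796/3.4928 = 2.342
Since Q = 2.342 < Kc = 9.54, the reaction proceeds forward (toward products) to reach equilibrium.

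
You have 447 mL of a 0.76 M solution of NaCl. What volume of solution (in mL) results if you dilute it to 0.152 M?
Using M₁V₁ = M₂V₂:
0.76 × 447 = 0.152 × V₂
V₂ = (0.76 × 447) / 0.152 = 2235 mL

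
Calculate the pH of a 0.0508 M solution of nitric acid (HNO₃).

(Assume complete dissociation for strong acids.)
pH = 1.29

[H⁺] = 0.0508 M for strong acid. pH = -log[H⁺] = -log(0.0508)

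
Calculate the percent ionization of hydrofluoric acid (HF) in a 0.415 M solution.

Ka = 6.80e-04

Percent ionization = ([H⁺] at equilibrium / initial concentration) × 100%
Percent ionization = 3.97%

Let x = [H⁺]. Ka = x²/(C - x) ⇒ x² + (6.80e-04)x - (6.80e-04)(0.415) = 0. x = 1.6462e-02. Percent = (1.6462e-02/0.415) × 100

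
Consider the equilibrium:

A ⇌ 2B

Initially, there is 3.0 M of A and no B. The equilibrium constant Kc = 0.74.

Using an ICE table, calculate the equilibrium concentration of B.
[B] = 1.316 M

ICE: [A] = 3.0 − x, [B] = 2x.
Kc = (2x)²/(3.0 − x) = 0.74 ⇒ 4x² + 0.74x − 2.22 = 0.
x = (−0.74 + √(0.74² + 4·4·2.22))/(2·4) = (−0.74 + √36.068)/8 = 0.6582.
[B] = 2x = 1.316 M.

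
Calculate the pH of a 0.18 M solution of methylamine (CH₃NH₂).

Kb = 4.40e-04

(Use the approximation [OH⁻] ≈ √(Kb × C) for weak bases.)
pH = 11.95

[OH⁻] = √(Kb × C) = √(4.40e-04 × 0.18) = 8.8994e-03. pOH = 2.05, pH = 14 - pOH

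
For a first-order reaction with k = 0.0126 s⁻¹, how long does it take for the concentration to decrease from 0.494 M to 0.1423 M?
98.78 s

From ln[A] = ln[A]₀ - k·t: t = ln([A]₀/[A])/k = ln(0.494/0.1423)/0.0126 = ln(3.4715)/0.0126 = 1.2446/0.0126 = 98.78 s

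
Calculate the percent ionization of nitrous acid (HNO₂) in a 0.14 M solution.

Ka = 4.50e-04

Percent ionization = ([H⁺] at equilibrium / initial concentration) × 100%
Percent ionization = 5.51%

Let x = [H⁺]. Ka = x²/(C - x) ⇒ x² + (4.50e-04)x - (4.50e-04)(0.14) = 0. x = 7.7154e-03. Percent = (7.7154e-03/0.14) × 100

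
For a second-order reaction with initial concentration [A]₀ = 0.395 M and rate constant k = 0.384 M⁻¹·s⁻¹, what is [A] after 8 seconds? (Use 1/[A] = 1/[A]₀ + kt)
0.1785 M

1/[A] = 1/[A]₀ + k·t = 1/0.395 + (0.384)·(8) = 2.5316 + 3.0720 = 5.6036
[A] = 1/5.6036 = 0.1785 M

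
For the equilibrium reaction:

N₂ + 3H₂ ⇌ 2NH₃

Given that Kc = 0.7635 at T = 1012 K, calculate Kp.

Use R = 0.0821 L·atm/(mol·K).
K_p = 1.11e-04

Δn = (moles gaseous products) − (moles gaseous reactants) = -2
T = 1012 K; RT = 0.0821 × 1012 = 83.0852
Kp = Kc·(RT)^Δn = 0.7635 × (83.0852)^-2 = 0.7635 × 0.000144861 = 1.11e-04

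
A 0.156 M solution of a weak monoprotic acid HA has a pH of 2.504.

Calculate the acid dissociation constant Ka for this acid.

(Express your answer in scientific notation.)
K_a = 6.42e-05

[H⁺] = 10^(−pH) = 10^(−2.504) = 3.133e-03 M. For HA ⇌ H⁺ + A⁻, Ka = x²/(C − x) = (3.133e-03)²/(0.156 − 3.133e-03) = 6.42e-05.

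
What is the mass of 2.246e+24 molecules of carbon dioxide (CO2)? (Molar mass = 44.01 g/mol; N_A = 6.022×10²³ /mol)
Moles = 2.246e+24 ÷ 6.022×10²³ = 3.72966 mol
Mass = 3.72966 mol × 44.01 g/mol = 164.1 g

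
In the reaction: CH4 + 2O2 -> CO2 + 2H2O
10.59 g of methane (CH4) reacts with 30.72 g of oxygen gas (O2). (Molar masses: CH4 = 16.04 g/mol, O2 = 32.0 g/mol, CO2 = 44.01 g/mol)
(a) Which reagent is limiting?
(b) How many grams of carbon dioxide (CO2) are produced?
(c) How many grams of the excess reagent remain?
(a) O2, (b) 21.12 g, (c) 2.891 g

Moles of CH4 = 10.59 g ÷ 16.04 g/mol = 0.660224 mol
Moles of O2 = 30.72 g ÷ 32.0 g/mol = 0.96 mol
Moles ÷ coefficient: CH4: 0.660224/1 = 0.6602, O2: 0.96/2 = 0.48
(a) O2 has the smaller value, so O2 is the limiting reagent.
(b) Moles of CO2 = 0.96 mol O2 × (1/2) = 0.48 mol; mass = 0.48 mol × 44.01 g/mol = 21.12 g
(c) CH4 consumed = 0.96 × (1/2) = 0.48 mol; remaining = 0.660224 − 0.48 = 0.180224 mol; mass = 0.180224 mol × 16.04 g/mol = 2.891 g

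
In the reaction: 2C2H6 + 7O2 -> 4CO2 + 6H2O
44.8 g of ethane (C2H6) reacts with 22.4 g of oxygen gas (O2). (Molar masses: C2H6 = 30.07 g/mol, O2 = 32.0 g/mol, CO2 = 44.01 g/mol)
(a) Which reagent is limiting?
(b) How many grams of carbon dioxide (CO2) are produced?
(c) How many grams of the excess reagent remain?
(a) O2, (b) 17.6 g, (c) 38.79 g

Moles of C2H6 = 44.8 g ÷ 30.07 g/mol = 1.48986 mol
Moles of O2 = 22.4 g ÷ 32.0 g/mol = 0.7 mol
Moles ÷ coefficient: C2H6: 1.48986/2 = 0.7449, O2: 0.7/7 = 0.1
(a) O2 has the smaller value, so O2 is the limiting reagent.
(b) Moles of CO2 = 0.7 mol O2 × (4/7) = 0.4 mol; mass = 0.4 mol × 44.01 g/mol = 17.6 g
(c) C2H6 consumed = 0.7 × (2/7) = 0.2 mol; remaining = 1.48986 − 0.2 = 1.28986 mol; mass = 1.28986 mol × 30.07 g/mol = 38.79 g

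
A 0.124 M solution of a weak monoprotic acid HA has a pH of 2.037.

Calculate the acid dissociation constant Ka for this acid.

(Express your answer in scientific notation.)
K_a = 7.35e-04

[H⁺] = 10^(−pH) = 10^(−2.037) = 9.183e-03 M. For HA ⇌ H⁺ + A⁻, Ka = x²/(C − x) = (9.183e-03)²/(0.124 − 9.183e-03) = 7.35e-04.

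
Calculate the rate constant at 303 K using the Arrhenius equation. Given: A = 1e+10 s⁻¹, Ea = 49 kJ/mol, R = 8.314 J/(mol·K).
3.57e+01 s⁻¹

k = A·exp(-Ea/(R·T)) = 1e+10·exp(-49000/(8.314·303)) = 1e+10·exp(-19.4511) = 1e+10·3.5687e-09 = 3.57e+01 s⁻¹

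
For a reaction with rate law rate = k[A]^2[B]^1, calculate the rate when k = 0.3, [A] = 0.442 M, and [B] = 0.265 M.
0.01553 M/s

rate = k·[A]^2·[B]^1 = 0.3·(0.442)^2·(0.265)^1 = 0.3·0.195364·0.265 = 0.01553 M/s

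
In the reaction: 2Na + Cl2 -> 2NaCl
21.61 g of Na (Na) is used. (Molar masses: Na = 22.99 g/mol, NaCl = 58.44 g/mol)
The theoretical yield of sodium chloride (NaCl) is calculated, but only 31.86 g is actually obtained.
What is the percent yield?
Moles of Na = 21.61 g ÷ 22.99 g/mol = 0.939974 mol
Mole ratio: 2 mol NaCl / 2 mol Na
Moles of NaCl = 0.939974 × (2/2) = 0.939974 mol
Theoretical yield = 0.939974 mol × 58.44 g/mol = 54.932 g
Actual yield = 31.86 g
Percent yield = (31.86 / 54.932) × 100% = 58.0%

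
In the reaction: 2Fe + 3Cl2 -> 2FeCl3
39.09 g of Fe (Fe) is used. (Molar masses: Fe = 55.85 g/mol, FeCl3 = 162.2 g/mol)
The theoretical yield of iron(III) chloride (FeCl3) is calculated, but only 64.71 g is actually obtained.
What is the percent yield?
Moles of Fe = 39.09 g ÷ 55.85 g/mol = 0.69991 mol
Mole ratio: 2 mol FeCl3 / 2 mol Fe
Moles of FeCl3 = 0.69991 × (2/2) = 0.69991 mol
Theoretical yield = 0.69991 mol × 162.2 g/mol = 113.53 g
Actual yield = 64.71 g
Percent yield = (64.71 / 113.53) × 100% = 57.0%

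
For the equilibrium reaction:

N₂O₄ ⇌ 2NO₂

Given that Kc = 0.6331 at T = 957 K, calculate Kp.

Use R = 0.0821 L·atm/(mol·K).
K_p = 49.7425

Δn = (moles gaseous products) − (moles gaseous reactants) = 1
T = 957 K; RT = 0.0821 × 957 = 78.5697
Kp = Kc·(RT)^Δn = 0.6331 × (78.5697)^1 = 0.6331 × 78.5697 = 49.7425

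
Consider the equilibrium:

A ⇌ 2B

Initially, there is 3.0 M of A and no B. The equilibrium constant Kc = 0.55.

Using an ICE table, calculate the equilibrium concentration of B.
[B] = 1.154 M

ICE: [A] = 3.0 − x, [B] = 2x.
Kc = (2x)²/(3.0 − x) = 0.55 ⇒ 4x² + 0.55x − 1.65 = 0.
x = (−0.55 + √(0.55² + 4·4·1.65))/(2·4) = (−0.55 + √26.703)/8 = 0.57718.
[B] = 2x = 1.154 M.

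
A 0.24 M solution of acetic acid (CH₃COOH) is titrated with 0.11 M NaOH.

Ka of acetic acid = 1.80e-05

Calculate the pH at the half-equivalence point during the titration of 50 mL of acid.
pH = pKa = 4.74

At the half-equivalence point, [HA] = [A⁻], so by Henderson–Hasselbalch pH = pKa + log(1) = pKa.
pKa = −log(1.80e-05) = 4.74.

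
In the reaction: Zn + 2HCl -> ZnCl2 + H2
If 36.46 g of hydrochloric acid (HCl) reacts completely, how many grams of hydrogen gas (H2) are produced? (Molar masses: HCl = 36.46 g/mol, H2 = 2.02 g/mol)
Moles of HCl = 36.46 g ÷ 36.46 g/mol = 1 mol
Mole ratio: 1 mol H2 / 2 mol HCl
Moles of H2 = 1 × (1/2) = 0.5 mol
Mass of H2 = 0.5 mol × 2.02 g/mol = 1.01 g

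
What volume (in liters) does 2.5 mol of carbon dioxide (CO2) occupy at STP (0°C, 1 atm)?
At STP, 1 mol of gas occupies 22.4 L
Volume = 2.5 mol × 22.4 L/mol = 56.00 L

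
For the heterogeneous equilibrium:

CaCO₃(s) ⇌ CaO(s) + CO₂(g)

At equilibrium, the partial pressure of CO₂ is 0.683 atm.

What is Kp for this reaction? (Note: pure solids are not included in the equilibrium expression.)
K_p = 0.683

Solids (CaCO₃, CaO) have activity 1 and are excluded.
Kp = P(CO₂) = 0.683.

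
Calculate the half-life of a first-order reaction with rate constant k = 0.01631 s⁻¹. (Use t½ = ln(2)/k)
42.50 s

t½ = ln(2)/k = 0.6931/0.01631 = 42.50 s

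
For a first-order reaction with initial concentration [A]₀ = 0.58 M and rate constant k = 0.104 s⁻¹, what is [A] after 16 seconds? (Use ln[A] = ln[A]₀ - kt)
0.1098 M

ln[A] = ln[A]₀ - k·t = ln(0.58) - (0.104)·(16) = -0.5447 - 1.6640 = -2.2087
[A] = e^(-2.2087) = 0.1098 M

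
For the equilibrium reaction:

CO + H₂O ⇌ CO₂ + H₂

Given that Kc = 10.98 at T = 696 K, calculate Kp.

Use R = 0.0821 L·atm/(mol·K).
K_p = 10.9800

Δn = (moles gaseous products) − (moles gaseous reactants) = 0
T = 696 K; RT = 0.0821 × 696 = 57.1416
Kp = Kc·(RT)^Δn = 10.98 × (57.1416)^0 = 10.98 × 1 = 10.9800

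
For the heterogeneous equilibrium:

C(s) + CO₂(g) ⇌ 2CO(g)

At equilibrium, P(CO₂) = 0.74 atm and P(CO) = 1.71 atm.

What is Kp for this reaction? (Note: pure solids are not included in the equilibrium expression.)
K_p = 3.951

Solid C is excluded.
Kp = P(CO)²/P(CO₂) = (1.71)²/0.74 = 2.924/0.74 = 3.951.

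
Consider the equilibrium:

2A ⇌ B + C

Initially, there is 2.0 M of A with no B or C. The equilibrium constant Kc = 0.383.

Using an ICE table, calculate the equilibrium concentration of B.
[B] = 0.553 M

ICE: [A] = 2.0 − 2x, [B] = [C] = x.
Kc = x²/(2.0 − 2x)² = 0.383 ⇒ √Kc = x/(2.0 − 2x).
x = √0.383·2.0/(1 + 2√0.383) = 0.61887·2.0/2.2377 = 0.55312.
[B] = x = 0.553 M.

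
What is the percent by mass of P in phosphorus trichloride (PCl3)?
Mass of P in formula = 30.97 × 1 = 30.97 g/mol
Molar mass = 137.32 g/mol
% P = (30.97/137.32) × 100% = 22.55%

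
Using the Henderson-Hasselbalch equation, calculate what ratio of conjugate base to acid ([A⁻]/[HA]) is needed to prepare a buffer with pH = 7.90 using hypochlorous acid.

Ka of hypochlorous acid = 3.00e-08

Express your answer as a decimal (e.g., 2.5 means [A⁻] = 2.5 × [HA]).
[A⁻]/[HA] = 2.383

pKa = −log(3.00e-08) = 7.5229. pH = pKa + log([A⁻]/[HA]). 7.90 = 7.5229 + log(ratio). log(ratio) = 7.90 − 7.5229 = 0.3771. ratio = 10^(0.3771) = 2.383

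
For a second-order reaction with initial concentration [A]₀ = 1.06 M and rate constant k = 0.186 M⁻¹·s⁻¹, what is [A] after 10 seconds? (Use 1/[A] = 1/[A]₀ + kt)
0.3567 M

1/[A] = 1/[A]₀ + k·t = 1/1.06 + (0.186)·(10) = 0.9434 + 1.8600 = 2.8034
[A] = 1/2.8034 = 0.3567 M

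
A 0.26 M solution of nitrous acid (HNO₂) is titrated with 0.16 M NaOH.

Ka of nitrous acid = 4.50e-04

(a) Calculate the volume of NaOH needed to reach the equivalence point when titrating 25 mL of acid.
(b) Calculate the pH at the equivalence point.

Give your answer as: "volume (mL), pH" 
V = 40.6 mL, pH = 8.17

(a) At equivalence: moles acid = moles base.
moles acid = 0.26 × 0.025 = 0.0065 mol; V_NaOH = 0.0065/0.16 = 0.04062 L = 40.6 mL.
(b) At equivalence, all acid → conjugate base A⁻ at [A⁻] = 0.0065/0.06563 = 0.09905 M.
Kb = Kw/Ka = 1.0e-14/4.50e-04 = 2.222e-11; [OH⁻] = √(Kb·[A⁻]) = 1.484e-06; pOH = 5.83; pH = 14 − pOH = 8.17.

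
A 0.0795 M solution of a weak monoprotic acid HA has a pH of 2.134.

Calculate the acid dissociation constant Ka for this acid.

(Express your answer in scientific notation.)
K_a = 7.48e-04

[H⁺] = 10^(−pH) = 10^(−2.134) = 7.345e-03 M. For HA ⇌ H⁺ + A⁻, Ka = x²/(C − x) = (7.345e-03)²/(0.0795 − 7.345e-03) = 7.48e-04.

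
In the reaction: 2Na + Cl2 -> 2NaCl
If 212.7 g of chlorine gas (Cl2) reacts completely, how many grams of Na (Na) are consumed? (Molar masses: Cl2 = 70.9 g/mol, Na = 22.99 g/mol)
Moles of Cl2 = 212.7 g ÷ 70.9 g/mol = 3 mol
Mole ratio: 2 mol Na / 1 mol Cl2
Moles of Na = 3 × (2/1) = 6 mol
Mass of Na = 6 mol × 22.99 g/mol = 137.9 g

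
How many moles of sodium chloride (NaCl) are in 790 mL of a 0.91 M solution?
Moles = Molarity × Volume (L)
Moles = 0.91 M × 0.79 L = 0.7189 mol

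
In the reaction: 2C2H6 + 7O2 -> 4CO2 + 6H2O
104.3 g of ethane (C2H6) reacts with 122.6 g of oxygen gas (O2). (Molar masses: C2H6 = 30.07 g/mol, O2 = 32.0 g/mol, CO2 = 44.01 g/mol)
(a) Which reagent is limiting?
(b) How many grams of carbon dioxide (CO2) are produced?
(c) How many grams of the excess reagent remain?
(a) O2, (b) 96.35 g, (c) 71.38 g

Moles of C2H6 = 104.3 g ÷ 30.07 g/mol = 3.46857 mol
Moles of O2 = 122.6 g ÷ 32.0 g/mol = 3.83125 mol
Moles ÷ coefficient: C2H6: 3.46857/2 = 1.734, O2: 3.83125/7 = 0.5473
(a) O2 has the smaller value, so O2 is the limiting reagent.
(b) Moles of CO2 = 3.83125 mol O2 × (4/7) = 2.18929 mol; mass = 2.18929 mol × 44.01 g/mol = 96.35 g
(c) C2H6 consumed = 3.83125 × (2/7) = 1.09464 mol; remaining = 3.46857 − 1.09464 = 2.37393 mol; mass = 2.37393 mol × 30.07 g/mol = 71.38 g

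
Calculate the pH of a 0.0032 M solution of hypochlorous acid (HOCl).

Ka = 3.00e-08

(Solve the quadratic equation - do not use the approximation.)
pH = 5.01

x² + Ka×x - Ka×C = 0. Using quadratic formula: [H⁺] = 9.7830e-06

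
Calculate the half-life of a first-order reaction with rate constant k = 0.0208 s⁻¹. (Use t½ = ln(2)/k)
33.32 s

t½ = ln(2)/k = 0.6931/0.0208 = 33.32 s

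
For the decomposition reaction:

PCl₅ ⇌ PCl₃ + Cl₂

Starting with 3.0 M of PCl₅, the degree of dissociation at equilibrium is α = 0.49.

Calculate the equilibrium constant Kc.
K_c = 1.4124

x = α·[A]₀ = 0.49 × 3.0 = 1.47 M dissociated.
At eq: [PCl₅] = 3.0 − 1.47 = 1.53 M; [PCl₃] = [Cl₂] = x = 1.47 M.
Kc = [PCl₃][Cl₂]/[PCl₅] = (1.47)²/1.53 = 1.412.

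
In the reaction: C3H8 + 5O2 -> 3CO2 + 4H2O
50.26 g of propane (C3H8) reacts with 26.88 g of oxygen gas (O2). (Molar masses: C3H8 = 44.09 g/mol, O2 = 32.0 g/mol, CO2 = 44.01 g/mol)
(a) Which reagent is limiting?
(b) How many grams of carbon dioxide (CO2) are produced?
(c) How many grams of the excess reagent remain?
(a) O2, (b) 22.18 g, (c) 42.85 g

Moles of C3H8 = 50.26 g ÷ 44.09 g/mol = 1.13994 mol
Moles of O2 = 26.88 g ÷ 32.0 g/mol = 0.84 mol
Moles ÷ coefficient: C3H8: 1.13994/1 = 1.14, O2: 0.84/5 = 0.168
(a) O2 has the smaller value, so O2 is the limiting reagent.
(b) Moles of CO2 = 0.84 mol O2 × (3/5) = 0.504 mol; mass = 0.504 mol × 44.01 g/mol = 22.18 g
(c) C3H8 consumed = 0.84 × (1/5) = 0.168 mol; remaining = 1.13994 − 0.168 = 0.971941 mol; mass = 0.971941 mol × 44.09 g/mol = 42.85 g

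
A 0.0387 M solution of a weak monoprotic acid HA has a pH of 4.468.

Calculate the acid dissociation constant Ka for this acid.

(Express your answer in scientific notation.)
K_a = 3.00e-08

[H⁺] = 10^(−pH) = 10^(−4.468) = 3.404e-05 M. For HA ⇌ H⁺ + A⁻, Ka = x²/(C − x) = (3.404e-05)²/(0.0387 − 3.404e-05) = 3.00e-08.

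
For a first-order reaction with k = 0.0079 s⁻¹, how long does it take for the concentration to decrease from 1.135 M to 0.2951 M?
170.52 s

From ln[A] = ln[A]₀ - k·t: t = ln([A]₀/[A])/k = ln(1.135/0.2951)/0.0079 = ln(3.8462)/0.0079 = 1.3471/0.0079 = 170.52 s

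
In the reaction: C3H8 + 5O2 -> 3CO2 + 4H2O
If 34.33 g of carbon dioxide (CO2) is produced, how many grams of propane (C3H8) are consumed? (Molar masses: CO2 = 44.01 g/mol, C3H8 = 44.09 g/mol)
Moles of CO2 = 34.33 g ÷ 44.01 g/mol = 0.78005 mol
Mole ratio: 1 mol C3H8 / 3 mol CO2
Moles of C3H8 = 0.78005 × (1/3) = 0.260017 mol
Mass of C3H8 = 0.260017 mol × 44.09 g/mol = 11.46 g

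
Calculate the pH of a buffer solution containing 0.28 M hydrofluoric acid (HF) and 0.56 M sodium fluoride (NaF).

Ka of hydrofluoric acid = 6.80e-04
pH = 3.47

pKa = -log(6.80e-04) = 3.17. pH = pKa + log([A⁻]/[HA]) = 3.17 + log(0.56/0.28)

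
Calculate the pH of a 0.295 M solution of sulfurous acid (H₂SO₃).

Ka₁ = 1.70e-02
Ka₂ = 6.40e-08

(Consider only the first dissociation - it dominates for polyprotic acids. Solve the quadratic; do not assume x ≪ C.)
pH = 1.20

x² + Ka₁·x − Ka₁·C = 0 with Ka₁ = 1.70e-02, C = 0.295.
x = (−Ka₁ + √(Ka₁² + 4·Ka₁·C))/2 = 6.2825e-02 M, so pH = 1.20.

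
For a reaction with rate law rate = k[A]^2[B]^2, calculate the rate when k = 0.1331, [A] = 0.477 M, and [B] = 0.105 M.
0.0003339 M/s

rate = k·[A]^2·[B]^2 = 0.1331·(0.477)^2·(0.105)^2 = 0.1331·0.227529·0.011025 = 0.0003339 M/s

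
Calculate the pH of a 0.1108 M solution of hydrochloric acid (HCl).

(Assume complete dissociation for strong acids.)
pH = 0.96

[H⁺] = 0.1108 M for strong acid. pH = -log[H⁺] = -log(0.1108)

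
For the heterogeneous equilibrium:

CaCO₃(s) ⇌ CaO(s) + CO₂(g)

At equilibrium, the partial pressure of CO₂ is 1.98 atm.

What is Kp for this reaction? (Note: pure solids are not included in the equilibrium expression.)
K_p = 1.98

Solids (CaCO₃, CaO) have activity 1 and are excluded.
Kp = P(CO₂) = 1.98.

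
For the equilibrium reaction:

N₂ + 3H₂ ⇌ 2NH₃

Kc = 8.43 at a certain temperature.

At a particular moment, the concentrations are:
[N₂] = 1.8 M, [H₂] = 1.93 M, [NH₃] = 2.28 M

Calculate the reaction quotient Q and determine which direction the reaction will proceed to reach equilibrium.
Q = 0.402, Q < K, reaction proceeds forward (toward products)

Q = ([NH₃]^2) / ([N₂] × [H₂]^3)
  = ((2.28)^2) / ((1.8)·(1.93)^3) = 5.1984/12.94 = 0.4017
Since Q = 0.4017 < Kc = 8.43, the reaction proceeds forward (toward products) to reach equilibrium.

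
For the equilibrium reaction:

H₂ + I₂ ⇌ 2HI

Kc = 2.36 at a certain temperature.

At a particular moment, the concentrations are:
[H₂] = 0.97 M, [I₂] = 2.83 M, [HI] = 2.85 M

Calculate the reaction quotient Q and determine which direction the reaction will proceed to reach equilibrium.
Q = 2.959, Q > K, reaction proceeds reverse (toward reactants)

Q = ([HI]^2) / ([H₂] × [I₂])
  = ((2.85)^2) / ((0.97)·(2.83)) = 8.1225/2.7451 = 2.959
Since Q = 2.959 > Kc = 2.36, the reaction proceeds reverse (toward reactants) to reach equilibrium.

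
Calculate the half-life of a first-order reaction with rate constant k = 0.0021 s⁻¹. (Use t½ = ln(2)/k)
330.07 s

t½ = ln(2)/k = 0.6931/0.0021 = 330.07 s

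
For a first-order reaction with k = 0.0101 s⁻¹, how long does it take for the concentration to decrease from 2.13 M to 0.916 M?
83.55 s

From ln[A] = ln[A]₀ - k·t: t = ln([A]₀/[A])/k = ln(2.13/0.916)/0.0101 = ln(2.3253)/0.0101 = 0.8439/0.0101 = 83.55 s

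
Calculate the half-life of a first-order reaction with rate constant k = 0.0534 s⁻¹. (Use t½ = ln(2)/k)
12.98 s

t½ = ln(2)/k = 0.6931/0.0534 = 12.98 s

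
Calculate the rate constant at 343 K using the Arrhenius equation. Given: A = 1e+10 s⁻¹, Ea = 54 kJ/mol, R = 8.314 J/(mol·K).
5.97e+01 s⁻¹

k = A·exp(-Ea/(R·T)) = 1e+10·exp(-54000/(8.314·343)) = 1e+10·exp(-18.9361) = 1e+10·5.9727e-09 = 5.97e+01 s⁻¹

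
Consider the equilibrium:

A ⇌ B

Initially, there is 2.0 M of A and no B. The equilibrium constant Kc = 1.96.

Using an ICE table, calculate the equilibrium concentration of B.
[B] = 1.324 M

ICE: [A] = 2.0 − x, [B] = x.
Kc = x/(2.0 − x) = 1.96 ⇒ x = 1.96·2.0/(1 + 1.96) = 3.92/2.96 = 1.324.
[B] = x = 1.324 M.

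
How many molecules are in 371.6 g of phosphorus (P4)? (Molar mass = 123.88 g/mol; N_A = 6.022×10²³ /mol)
Moles = 371.6 g ÷ 123.88 g/mol = 2.99968 mol
Molecules = 2.99968 mol × 6.022×10²³ /mol = 1.806e+24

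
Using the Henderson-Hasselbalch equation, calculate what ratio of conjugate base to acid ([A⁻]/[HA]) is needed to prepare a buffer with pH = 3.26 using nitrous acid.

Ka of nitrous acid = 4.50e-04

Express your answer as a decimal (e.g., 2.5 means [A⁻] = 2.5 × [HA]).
[A⁻]/[HA] = 0.819

pKa = −log(4.50e-04) = 3.3468. pH = pKa + log([A⁻]/[HA]). 3.26 = 3.3468 + log(ratio). log(ratio) = 3.26 − 3.3468 = -0.0868. ratio = 10^(-0.0868) = 0.819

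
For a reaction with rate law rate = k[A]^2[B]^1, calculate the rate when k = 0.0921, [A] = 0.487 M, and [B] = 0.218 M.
0.004762 M/s

rate = k·[A]^2·[B]^1 = 0.0921·(0.487)^2·(0.218)^1 = 0.0921·0.237169·0.218 = 0.004762 M/s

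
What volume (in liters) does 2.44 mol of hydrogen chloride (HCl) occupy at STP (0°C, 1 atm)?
At STP, 1 mol of gas occupies 22.4 L
Volume = 2.44 mol × 22.4 L/mol = 54.66 L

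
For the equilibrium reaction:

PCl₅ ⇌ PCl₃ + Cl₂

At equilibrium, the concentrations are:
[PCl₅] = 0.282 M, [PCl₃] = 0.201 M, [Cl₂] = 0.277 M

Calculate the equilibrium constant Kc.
K_c = 0.1974

Kc = ([PCl₃] × [Cl₂]) / ([PCl₅])
   = ((0.201)·(0.277)) / ((0.282))
   = 0.055677 / 0.282 = 0.1974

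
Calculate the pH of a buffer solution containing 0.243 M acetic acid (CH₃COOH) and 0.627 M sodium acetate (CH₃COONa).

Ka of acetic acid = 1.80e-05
pH = 5.16

pKa = -log(1.80e-05) = 4.74. pH = pKa + log([A⁻]/[HA]) = 4.74 + log(0.627/0.243)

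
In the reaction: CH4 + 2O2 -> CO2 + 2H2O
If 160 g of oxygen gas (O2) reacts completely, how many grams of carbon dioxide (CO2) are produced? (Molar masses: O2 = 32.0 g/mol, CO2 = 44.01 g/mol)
Moles of O2 = 160 g ÷ 32.0 g/mol = 5 mol
Mole ratio: 1 mol CO2 / 2 mol O2
Moles of CO2 = 5 × (1/2) = 2.5 mol
Mass of CO2 = 2.5 mol × 44.01 g/mol = 110 g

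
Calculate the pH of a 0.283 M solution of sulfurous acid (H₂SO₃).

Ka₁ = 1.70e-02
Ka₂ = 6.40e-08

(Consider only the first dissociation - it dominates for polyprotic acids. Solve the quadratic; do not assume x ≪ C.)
pH = 1.21

x² + Ka₁·x − Ka₁·C = 0 with Ka₁ = 1.70e-02, C = 0.283.
x = (−Ka₁ + √(Ka₁² + 4·Ka₁·C))/2 = 6.1380e-02 M, so pH = 1.21.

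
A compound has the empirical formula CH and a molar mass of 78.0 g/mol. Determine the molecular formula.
Empirical formula mass of CH = 13.02 g/mol
Multiplier = 78.0 / 13.02 ≈ 6
Molecular formula = (CH) × 6 = C6H6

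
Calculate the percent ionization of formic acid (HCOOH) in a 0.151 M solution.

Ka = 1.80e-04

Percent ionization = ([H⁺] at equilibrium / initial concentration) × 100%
Percent ionization = 3.39%

Let x = [H⁺]. Ka = x²/(C - x) ⇒ x² + (1.80e-04)x - (1.80e-04)(0.151) = 0. x = 5.1242e-03. Percent = (5.1242e-03/0.151) × 100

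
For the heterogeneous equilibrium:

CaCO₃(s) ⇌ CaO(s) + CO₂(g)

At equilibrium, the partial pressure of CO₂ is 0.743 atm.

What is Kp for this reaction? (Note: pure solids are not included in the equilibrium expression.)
K_p = 0.743

Solids (CaCO₃, CaO) have activity 1 and are excluded.
Kp = P(CO₂) = 0.743.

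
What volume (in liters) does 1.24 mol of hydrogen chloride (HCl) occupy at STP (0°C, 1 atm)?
At STP, 1 mol of gas occupies 22.4 L
Volume = 1.24 mol × 22.4 L/mol = 27.78 L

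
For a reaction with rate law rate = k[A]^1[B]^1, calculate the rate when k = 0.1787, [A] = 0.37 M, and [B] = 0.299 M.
0.01977 M/s

rate = k·[A]^1·[B]^1 = 0.1787·(0.37)^1·(0.299)^1 = 0.1787·0.37·0.299 = 0.01977 M/s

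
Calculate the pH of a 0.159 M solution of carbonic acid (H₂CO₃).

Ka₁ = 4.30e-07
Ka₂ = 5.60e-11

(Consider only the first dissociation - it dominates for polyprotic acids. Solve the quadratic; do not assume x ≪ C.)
pH = 3.58

x² + Ka₁·x − Ka₁·C = 0 with Ka₁ = 4.30e-07, C = 0.159.
x = (−Ka₁ + √(Ka₁² + 4·Ka₁·C))/2 = 2.6126e-04 M, so pH = 3.58.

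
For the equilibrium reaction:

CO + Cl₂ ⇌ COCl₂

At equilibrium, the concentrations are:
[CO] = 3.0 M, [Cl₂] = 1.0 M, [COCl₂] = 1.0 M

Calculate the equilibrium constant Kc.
K_c = 0.3333

Kc = ([COCl₂]) / ([CO] × [Cl₂])
   = ((1.0)) / ((3.0)·(1.0))
   = 1 / 3 = 0.3333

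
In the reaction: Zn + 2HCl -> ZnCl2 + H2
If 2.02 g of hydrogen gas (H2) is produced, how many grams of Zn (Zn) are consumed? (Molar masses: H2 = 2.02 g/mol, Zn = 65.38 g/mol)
Moles of H2 = 2.02 g ÷ 2.02 g/mol = 1 mol
Mole ratio: 1 mol Zn / 1 mol H2
Moles of Zn = 1 × (1/1) = 1 mol
Mass of Zn = 1 mol × 65.38 g/mol = 65.38 g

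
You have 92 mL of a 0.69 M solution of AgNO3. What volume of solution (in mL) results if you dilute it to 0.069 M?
Using M₁V₁ = M₂V₂:
0.69 × 92 = 0.069 × V₂
V₂ = (0.69 × 92) / 0.069 = 920 mL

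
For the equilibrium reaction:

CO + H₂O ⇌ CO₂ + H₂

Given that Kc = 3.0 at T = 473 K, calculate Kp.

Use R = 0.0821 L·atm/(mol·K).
K_p = 3.0000

Δn = (moles gaseous products) − (moles gaseous reactants) = 0
T = 473 K; RT = 0.0821 × 473 = 38.8333
Kp = Kc·(RT)^Δn = 3.0 × (38.8333)^0 = 3.0 × 1 = 3.0000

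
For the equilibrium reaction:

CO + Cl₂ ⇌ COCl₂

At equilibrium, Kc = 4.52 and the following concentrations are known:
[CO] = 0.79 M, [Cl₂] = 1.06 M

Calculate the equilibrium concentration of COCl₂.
[COCl₂] = 3.7850 M

Kc = ([COCl₂]) / ([CO] × [Cl₂]) = 4.52
[COCl₂]^1 = Kc · (reactant terms)/(other product terms) = 4.52 · 0.8374 / 1 = 3.785
[COCl₂] = 3.7850 M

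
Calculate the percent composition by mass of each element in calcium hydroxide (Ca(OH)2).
Ca: 54.09%, O: 43.18%, H: 2.72%

Molar mass of Ca(OH)2 = 74.1 g/mol
% Ca = (1 × 40.08) / 74.1 × 100% = 40.08 / 74.1 × 100% = 54.09%
% O = (2 × 16.0) / 74.1 × 100% = 32 / 74.1 × 100% = 43.18%
% H = (2 × 1.008) / 74.1 × 100% = 2.016 / 74.1 × 100% = 2.72%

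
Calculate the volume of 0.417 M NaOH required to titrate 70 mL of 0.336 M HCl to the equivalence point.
V_{base} = 56.4 mL

At equivalence: moles acid = moles base.
moles HCl = 0.336 M × 0.07 L = 0.02352 mol
V_NaOH = 0.02352 mol ÷ 0.417 M = 0.0564 L = 56.4 mL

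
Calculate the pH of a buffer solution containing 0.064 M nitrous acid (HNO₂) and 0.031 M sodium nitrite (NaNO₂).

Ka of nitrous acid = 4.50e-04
pH = 3.03

pKa = -log(4.50e-04) = 3.35. pH = pKa + log([A⁻]/[HA]) = 3.35 + log(0.031/0.064)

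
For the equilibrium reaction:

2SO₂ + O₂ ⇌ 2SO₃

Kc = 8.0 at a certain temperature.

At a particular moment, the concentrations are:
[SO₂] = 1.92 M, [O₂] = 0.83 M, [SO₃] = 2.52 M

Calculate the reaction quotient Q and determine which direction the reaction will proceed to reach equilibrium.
Q = 2.075, Q < K, reaction proceeds forward (toward products)

Q = ([SO₃]^2) / ([SO₂]^2 × [O₂])
  = ((2.52)^2) / ((1.92)^2·(0.83)) = 6.3504/3.0597 = 2.075
Since Q = 2.075 < Kc = 8.0, the reaction proceeds forward (toward products) to reach equilibrium.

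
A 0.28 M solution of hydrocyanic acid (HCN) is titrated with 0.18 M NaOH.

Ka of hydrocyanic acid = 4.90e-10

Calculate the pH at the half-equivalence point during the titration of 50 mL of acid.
pH = pKa = 9.31

At the half-equivalence point, [HA] = [A⁻], so by Henderson–Hasselbalch pH = pKa + log(1) = pKa.
pKa = −log(4.90e-10) = 9.31.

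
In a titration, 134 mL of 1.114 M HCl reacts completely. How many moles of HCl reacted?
Moles = Molarity × Volume (L)
Moles = 1.114 M × 0.134 L = 0.1493 mol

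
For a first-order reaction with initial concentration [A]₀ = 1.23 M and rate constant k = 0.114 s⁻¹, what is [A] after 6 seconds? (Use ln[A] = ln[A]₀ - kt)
0.6207 M

ln[A] = ln[A]₀ - k·t = ln(1.23) - (0.114)·(6) = 0.2070 - 0.6840 = -0.4770
[A] = e^(-0.4770) = 0.6207 M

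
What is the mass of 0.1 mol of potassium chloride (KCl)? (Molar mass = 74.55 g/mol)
Mass = 0.1 mol × 74.55 g/mol = 7.455 g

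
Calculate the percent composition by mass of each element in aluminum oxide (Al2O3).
Al: 52.92%, O: 47.08%

Molar mass of Al2O3 = 101.96 g/mol
% Al = (2 × 26.98) / 101.96 × 100% = 53.96 / 101.96 × 100% = 52.92%
% O = (3 × 16.0) / 101.96 × 100% = 48 / 101.96 × 100% = 47.08%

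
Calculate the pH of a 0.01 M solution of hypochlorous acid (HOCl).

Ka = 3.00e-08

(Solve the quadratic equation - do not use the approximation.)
pH = 4.76

x² + Ka×x - Ka×C = 0. Using quadratic formula: [H⁺] = 1.7306e-05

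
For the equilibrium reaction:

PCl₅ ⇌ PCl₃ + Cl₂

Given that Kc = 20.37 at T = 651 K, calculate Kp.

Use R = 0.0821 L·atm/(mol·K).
K_p = 1.09e+03

Δn = (moles gaseous products) − (moles gaseous reactants) = 1
T = 651 K; RT = 0.0821 × 651 = 53.4471
Kp = Kc·(RT)^Δn = 20.37 × (53.4471)^1 = 20.37 × 53.4471 = 1.09e+03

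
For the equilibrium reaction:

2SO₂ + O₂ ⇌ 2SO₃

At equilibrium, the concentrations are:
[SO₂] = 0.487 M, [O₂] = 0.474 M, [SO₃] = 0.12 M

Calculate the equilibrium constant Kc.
K_c = 0.1281

Kc = ([SO₃]^2) / ([SO₂]^2 × [O₂])
   = ((0.12)^2) / ((0.487)^2·(0.474))
   = 0.0144 / 0.11242 = 0.1281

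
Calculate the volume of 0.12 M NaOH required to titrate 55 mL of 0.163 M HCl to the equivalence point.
V_{base} = 74.7 mL

At equivalence: moles acid = moles base.
moles HCl = 0.163 M × 0.055 L = 0.008965 mol
V_NaOH = 0.008965 mol ÷ 0.12 M = 0.07471 L = 74.7 mL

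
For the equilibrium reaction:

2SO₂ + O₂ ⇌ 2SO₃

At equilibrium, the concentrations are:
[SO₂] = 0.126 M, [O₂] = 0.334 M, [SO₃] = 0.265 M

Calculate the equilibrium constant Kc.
K_c = 13.2435

Kc = ([SO₃]^2) / ([SO₂]^2 × [O₂])
   = ((0.265)^2) / ((0.126)^2·(0.334))
   = 0.070225 / 0.0053026 = 13.2435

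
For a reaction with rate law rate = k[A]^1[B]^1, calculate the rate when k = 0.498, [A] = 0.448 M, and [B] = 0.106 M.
0.02365 M/s

rate = k·[A]^1·[B]^1 = 0.498·(0.448)^1·(0.106)^1 = 0.498·0.448·0.106 = 0.02365 M/s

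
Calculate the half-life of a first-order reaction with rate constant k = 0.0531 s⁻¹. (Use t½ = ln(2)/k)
13.05 s

t½ = ln(2)/k = 0.6931/0.0531 = 13.05 s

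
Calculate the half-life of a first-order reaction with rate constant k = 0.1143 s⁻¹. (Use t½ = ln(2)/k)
6.06 s

t½ = ln(2)/k = 0.6931/0.1143 = 6.06 s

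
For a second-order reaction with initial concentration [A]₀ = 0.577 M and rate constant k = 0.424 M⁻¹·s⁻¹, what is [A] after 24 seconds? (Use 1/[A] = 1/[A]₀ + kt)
0.0840 M

1/[A] = 1/[A]₀ + k·t = 1/0.577 + (0.424)·(24) = 1.7331 + 10.1760 = 11.9091
[A] = 1/11.9091 = 0.0840 M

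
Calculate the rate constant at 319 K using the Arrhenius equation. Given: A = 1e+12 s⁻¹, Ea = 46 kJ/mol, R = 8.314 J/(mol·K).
2.93e+04 s⁻¹

k = A·exp(-Ea/(R·T)) = 1e+12·exp(-46000/(8.314·319)) = 1e+12·exp(-17.3443) = 1e+12·2.9340e-08 = 2.93e+04 s⁻¹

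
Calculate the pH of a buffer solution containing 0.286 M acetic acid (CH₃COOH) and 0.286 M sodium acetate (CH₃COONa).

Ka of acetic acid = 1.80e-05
pH = 4.74

pKa = -log(1.80e-05) = 4.74. pH = pKa + log([A⁻]/[HA]) = 4.74 + log(0.286/0.286)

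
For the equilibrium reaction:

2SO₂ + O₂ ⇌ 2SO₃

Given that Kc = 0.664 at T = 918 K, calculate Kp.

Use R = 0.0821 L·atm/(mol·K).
K_p = 0.0088

Δn = (moles gaseous products) − (moles gaseous reactants) = -1
T = 918 K; RT = 0.0821 × 918 = 75.3678
Kp = Kc·(RT)^Δn = 0.664 × (75.3678)^-1 = 0.664 × 0.0132683 = 0.0088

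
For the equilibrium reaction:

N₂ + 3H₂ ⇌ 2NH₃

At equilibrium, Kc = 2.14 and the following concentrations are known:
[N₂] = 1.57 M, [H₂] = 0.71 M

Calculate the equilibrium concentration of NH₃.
[NH₃] = 1.0966 M

Kc = ([NH₃]^2) / ([N₂] × [H₂]^3) = 2.14
[NH₃]^2 = Kc · (reactant terms)/(other product terms) = 2.14 · 0.56192 / 1 = 1.2025
[NH₃] = (1.2025)^(1/2) = 1.0966 M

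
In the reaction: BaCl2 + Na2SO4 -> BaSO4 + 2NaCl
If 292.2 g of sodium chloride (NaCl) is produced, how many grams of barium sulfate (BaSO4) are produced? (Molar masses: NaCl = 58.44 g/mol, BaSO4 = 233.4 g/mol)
Moles of NaCl = 292.2 g ÷ 58.44 g/mol = 5 mol
Mole ratio: 1 mol BaSO4 / 2 mol NaCl
Moles of BaSO4 = 5 × (1/2) = 2.5 mol
Mass of BaSO4 = 2.5 mol × 233.4 g/mol = 583.5 g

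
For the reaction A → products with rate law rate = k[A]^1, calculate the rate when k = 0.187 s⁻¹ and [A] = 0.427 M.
0.07985 M/s

rate = k·[A]^1 = 0.187·(0.427)^1 = 0.187·0.427 = 0.07985 M/s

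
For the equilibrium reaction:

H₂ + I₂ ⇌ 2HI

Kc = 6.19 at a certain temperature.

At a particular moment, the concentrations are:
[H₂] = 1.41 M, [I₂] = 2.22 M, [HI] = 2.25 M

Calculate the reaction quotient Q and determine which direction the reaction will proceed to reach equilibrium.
Q = 1.617, Q < K, reaction proceeds forward (toward products)

Q = ([HI]^2) / ([H₂] × [I₂])
  = ((2.25)^2) / ((1.41)·(2.22)) = 5.0625/3.1302 = 1.617
Since Q = 1.617 < Kc = 6.19, the reaction proceeds forward (toward products) to reach equilibrium.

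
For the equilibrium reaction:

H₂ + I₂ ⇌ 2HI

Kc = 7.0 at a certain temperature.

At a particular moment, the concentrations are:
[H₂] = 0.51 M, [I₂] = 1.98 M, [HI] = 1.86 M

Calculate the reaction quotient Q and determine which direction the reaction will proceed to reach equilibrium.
Q = 3.426, Q < K, reaction proceeds forward (toward products)

Q = ([HI]^2) / ([H₂] × [I₂])
  = ((1.86)^2) / ((0.51)·(1.98)) = 3.4596/1.0098 = 3.426
Since Q = 3.426 < Kc = 7.0, the reaction proceeds forward (toward products) to reach equilibrium.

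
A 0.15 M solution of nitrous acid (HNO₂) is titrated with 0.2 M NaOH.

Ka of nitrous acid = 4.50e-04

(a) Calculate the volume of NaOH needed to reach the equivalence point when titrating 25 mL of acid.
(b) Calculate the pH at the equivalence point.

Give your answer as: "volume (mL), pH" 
V = 18.8 mL, pH = 8.14

(a) At equivalence: moles acid = moles base.
moles acid = 0.15 × 0.025 = 0.00375 mol; V_NaOH = 0.00375/0.2 = 0.01875 L = 18.8 mL.
(b) At equivalence, all acid → conjugate base A⁻ at [A⁻] = 0.00375/0.04375 = 0.08571 M.
Kb = Kw/Ka = 1.0e-14/4.50e-04 = 2.222e-11; [OH⁻] = √(Kb·[A⁻]) = 1.380e-06; pOH = 5.86; pH = 14 − pOH = 8.14.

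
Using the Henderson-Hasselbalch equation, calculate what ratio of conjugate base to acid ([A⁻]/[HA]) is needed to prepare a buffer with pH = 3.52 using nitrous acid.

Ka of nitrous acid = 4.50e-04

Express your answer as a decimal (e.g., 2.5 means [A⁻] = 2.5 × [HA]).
[A⁻]/[HA] = 1.490

pKa = −log(4.50e-04) = 3.3468. pH = pKa + log([A⁻]/[HA]). 3.52 = 3.3468 + log(ratio). log(ratio) = 3.52 − 3.3468 = 0.1732. ratio = 10^(0.1732) = 1.490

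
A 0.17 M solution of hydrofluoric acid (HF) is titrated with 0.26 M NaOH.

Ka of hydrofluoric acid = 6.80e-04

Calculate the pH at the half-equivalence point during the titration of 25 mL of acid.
pH = pKa = 3.17

At the half-equivalence point, [HA] = [A⁻], so by Henderson–Hasselbalch pH = pKa + log(1) = pKa.
pKa = −log(6.80e-04) = 3.17.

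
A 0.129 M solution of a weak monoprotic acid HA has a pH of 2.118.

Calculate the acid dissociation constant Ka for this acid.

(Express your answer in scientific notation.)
K_a = 4.78e-04

[H⁺] = 10^(−pH) = 10^(−2.118) = 7.621e-03 M. For HA ⇌ H⁺ + A⁻, Ka = x²/(C − x) = (7.621e-03)²/(0.129 − 7.621e-03) = 4.78e-04.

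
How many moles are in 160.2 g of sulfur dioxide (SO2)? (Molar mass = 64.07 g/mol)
Moles = 160.2 g ÷ 64.07 g/mol = 2.5 mol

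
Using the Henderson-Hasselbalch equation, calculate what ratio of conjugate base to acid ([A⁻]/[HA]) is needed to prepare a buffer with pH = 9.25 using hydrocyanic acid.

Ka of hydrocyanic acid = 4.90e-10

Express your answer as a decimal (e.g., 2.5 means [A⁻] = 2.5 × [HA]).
[A⁻]/[HA] = 0.871

pKa = −log(4.90e-10) = 9.3098. pH = pKa + log([A⁻]/[HA]). 9.25 = 9.3098 + log(ratio). log(ratio) = 9.25 − 9.3098 = -0.0598. ratio = 10^(-0.0598) = 0.871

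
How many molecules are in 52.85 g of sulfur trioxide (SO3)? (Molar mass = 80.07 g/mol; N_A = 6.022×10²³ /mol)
Moles = 52.85 g ÷ 80.07 g/mol = 0.660047 mol
Molecules = 0.660047 mol × 6.022×10²³ /mol = 3.975e+23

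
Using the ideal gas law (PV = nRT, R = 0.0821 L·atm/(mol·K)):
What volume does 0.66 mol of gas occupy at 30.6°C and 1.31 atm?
T = 30.6°C + 273.15 = 303.75 K
V = nRT/P = (0.66 × 0.0821 × 303.75) / 1.31
V = 12.56 L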